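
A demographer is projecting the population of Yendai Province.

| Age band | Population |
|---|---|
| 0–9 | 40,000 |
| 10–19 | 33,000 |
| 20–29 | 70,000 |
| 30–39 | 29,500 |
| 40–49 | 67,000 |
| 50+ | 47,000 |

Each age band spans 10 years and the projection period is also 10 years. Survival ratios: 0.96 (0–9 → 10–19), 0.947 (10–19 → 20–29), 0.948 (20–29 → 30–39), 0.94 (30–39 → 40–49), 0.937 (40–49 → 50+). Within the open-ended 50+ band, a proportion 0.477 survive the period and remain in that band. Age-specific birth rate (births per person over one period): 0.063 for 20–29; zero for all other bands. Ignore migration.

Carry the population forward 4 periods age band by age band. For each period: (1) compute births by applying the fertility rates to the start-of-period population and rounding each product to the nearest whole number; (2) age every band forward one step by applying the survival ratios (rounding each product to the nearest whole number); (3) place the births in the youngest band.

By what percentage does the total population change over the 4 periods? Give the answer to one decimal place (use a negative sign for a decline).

Period 1:
Births: 70000 × 0.063 = 4410
10–19: 40000 × 0.96 = 38400
20–29: 33000 × 0.947 = 31251
30–39: 70000 × 0.948 = 66360
40–49: 29500 × 0.94 = 27730
50+: 67000 × 0.937 + 47000 × 0.477 = 62779 + 22419 = 85198
End of period: [4410, 38400, 31251, 66360, 27730, 85198]
Period 2:
Births: 31251 × 0.063 = 1969
10–19: 4410 × 0.96 = 4234
20–29: 38400 × 0.947 = 36365
30–39: 31251 × 0.948 = 29626
40–49: 66360 × 0.94 = 62378
50+: 27730 × 0.937 + 85198 × 0.477 = 25983 + 40639 = 66622
End of period: [1969, 4234, 36365, 29626, 62378, 66622]
Period 3:
Births: 36365 × 0.063 = 2291
10–19: 1969 × 0.96 = 1890
20–29: 4234 × 0.947 = 4010
30–39: 36365 × 0.948 = 34474
40–49: 29626 × 0.94 = 27848
50+: 62378 × 0.937 + 66622 × 0.477 = 58448 + 31779 = 90227
End of period: [2291, 1890, 4010, 34474, 27848, 90227]
Period 4:
Births: 4010 × 0.063 = 253
10–19: 2291 × 0.96 = 2199
20–29: 1890 × 0.947 = 1790
30–39: 4010 × 0.948 = 3801
40–49: 34474 × 0.94 = 32406
50+: 27848 × 0.937 + 90227 × 0.477 = 26094 + 43038 = 69132
End of period: [253, 2199, 1790, 3801, 32406, 69132]
Total: 286500 → 109581; change = -176919; percentage change = -61.8%

-61.8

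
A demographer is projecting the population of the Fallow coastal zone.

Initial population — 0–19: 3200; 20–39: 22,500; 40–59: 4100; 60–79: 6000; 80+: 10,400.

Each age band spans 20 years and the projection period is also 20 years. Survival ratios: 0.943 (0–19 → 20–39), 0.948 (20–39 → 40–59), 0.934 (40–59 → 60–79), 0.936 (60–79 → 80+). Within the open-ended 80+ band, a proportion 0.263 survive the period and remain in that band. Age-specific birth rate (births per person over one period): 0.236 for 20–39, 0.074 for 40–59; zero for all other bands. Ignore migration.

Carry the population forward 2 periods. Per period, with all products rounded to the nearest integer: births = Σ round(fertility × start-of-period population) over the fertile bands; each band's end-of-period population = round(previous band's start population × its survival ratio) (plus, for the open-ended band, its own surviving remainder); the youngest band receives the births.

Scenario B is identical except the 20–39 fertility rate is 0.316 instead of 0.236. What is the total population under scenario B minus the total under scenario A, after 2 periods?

Period 1:
Births: 22500 × 0.236 = 5310, 4100 × 0.074 = 303 ⇒ total 5613
20–39: 3200 × 0.943 = 3018
40–59: 22500 × 0.948 = 21330
60–79: 4100 × 0.934 = 3829
80+: 6000 × 0.936 + 10400 × 0.263 = 5616 + 2735 = 8351
End of period: [5613, 3018, 21330, 3829, 8351]
Period 2:
Births: 3018 × 0.236 = 712, 21330 × 0.074 = 1578 ⇒ total 2290
20–39: 5613 × 0.943 = 5293
40–59: 3018 × 0.948 = 2861
60–79: 21330 × 0.934 = 19922
80+: 3829 × 0.936 + 8351 × 0.263 = 3584 + 2196 = 5780
End of period: [2290, 5293, 2861, 19922, 5780]
Scenario A total after 2 periods: 36146
Scenario B projection —
Period 1:
Births: 22500 × 0.316 = 7110, 4100 × 0.074 = 303 ⇒ total 7413
20–39: 3200 × 0.943 = 3018
40–59: 22500 × 0.948 = 21330
60–79: 4100 × 0.934 = 3829
80+: 6000 × 0.936 + 10400 × 0.263 = 5616 + 2735 = 8351
End of period: [7413, 3018, 21330, 3829, 8351]
Period 2:
Births: 3018 × 0.316 = 954, 21330 × 0.074 = 1578 ⇒ total 2532
20–39: 7413 × 0.943 = 6990
40–59: 3018 × 0.948 = 2861
60–79: 21330 × 0.934 = 19922
80+: 3829 × 0.936 + 8351 × 0.263 = 3584 + 2196 = 5780
End of period: [2532, 6990, 2861, 19922, 5780]
Scenario B total after 2 periods: 38085
Difference B − A = 38085 − 36146 = 1939

1939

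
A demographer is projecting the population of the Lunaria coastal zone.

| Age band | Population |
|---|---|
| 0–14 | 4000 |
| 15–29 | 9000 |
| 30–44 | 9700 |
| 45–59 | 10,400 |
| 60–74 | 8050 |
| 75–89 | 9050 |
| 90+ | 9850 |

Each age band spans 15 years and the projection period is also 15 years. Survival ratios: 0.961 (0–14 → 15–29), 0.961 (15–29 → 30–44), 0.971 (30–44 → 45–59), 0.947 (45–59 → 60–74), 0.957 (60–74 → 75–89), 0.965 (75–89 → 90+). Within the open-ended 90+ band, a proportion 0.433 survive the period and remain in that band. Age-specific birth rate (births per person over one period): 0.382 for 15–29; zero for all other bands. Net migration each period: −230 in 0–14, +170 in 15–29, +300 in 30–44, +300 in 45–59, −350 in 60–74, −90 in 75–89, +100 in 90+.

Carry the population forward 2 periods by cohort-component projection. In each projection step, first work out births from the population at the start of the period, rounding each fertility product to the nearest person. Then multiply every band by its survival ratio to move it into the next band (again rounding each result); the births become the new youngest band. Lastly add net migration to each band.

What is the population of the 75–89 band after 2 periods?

(Groups numbered youngest = 1 to oldest = 7.)
[period 1]
Births: 9000 * 0.382 = 3438
Group 2: 4000 * 0.961 = 3844
Group 3: 9000 * 0.961 = 8649
Group 4: 9700 * 0.971 = 9419
Group 5: 10400 * 0.947 = 9849
Group 6: 8050 * 0.957 = 7704
Group 7: 9050 * 0.965 + 9850 * 0.433 = 8733 + 4265 = 12998
Net migration: Group 1 − 230 → 3208; Group 2 + 170 → 4014; Group 3 + 300 → 8949; Group 4 + 300 → 9719; Group 5 − 350 → 9499; Group 6 − 90 → 7614; Group 7 + 100 → 13098
→ [3208, 4014, 8949, 9719, 9499, 7614, 13098]
[period 2]
Births: 4014 * 0.382 = 1533
Group 2: 3208 * 0.961 = 3083
Group 3: 4014 * 0.961 = 3857
Group 4: 8949 * 0.971 = 8689
Group 5: 9719 * 0.947 = 9204
Group 6: 9499 * 0.957 = 9091
Group 7: 7614 * 0.965 + 13098 * 0.433 = 7348 + 5671 = 13019
Net migration: Group 1 − 230 → 1303; Group 2 + 170 → 3253; Group 3 + 300 → 4157; Group 4 + 300 → 8989; Group 5 − 350 → 8854; Group 6 − 90 → 9001; Group 7 + 100 → 13119
→ [1303, 3253, 4157, 8989, 8854, 9001, 13119]

9001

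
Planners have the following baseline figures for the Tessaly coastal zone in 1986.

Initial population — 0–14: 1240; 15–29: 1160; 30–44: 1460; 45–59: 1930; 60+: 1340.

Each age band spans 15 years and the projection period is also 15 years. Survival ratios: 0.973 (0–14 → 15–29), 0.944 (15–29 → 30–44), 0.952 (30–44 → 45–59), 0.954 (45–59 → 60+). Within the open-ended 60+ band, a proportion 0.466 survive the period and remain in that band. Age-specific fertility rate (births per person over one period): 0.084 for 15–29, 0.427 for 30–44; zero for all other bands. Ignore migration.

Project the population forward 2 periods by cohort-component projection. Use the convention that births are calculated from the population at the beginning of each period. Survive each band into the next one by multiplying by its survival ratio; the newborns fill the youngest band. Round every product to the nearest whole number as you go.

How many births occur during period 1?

Call the bands 1 to 5, youngest first.
Period 1.
Births: 1160 × 0.084 = 97 ; 1460 × 0.427 = 623 ⇒ total 720
Band 2: 1240 × 0.973 = 1207
Band 3: 1160 × 0.944 = 1095
Band 4: 1460 × 0.952 = 1390
Band 5: 1930 × 0.954 + 1340 × 0.466 = 1841 + 624 = 2465
→ [720, 1207, 1095, 1390, 2465]

720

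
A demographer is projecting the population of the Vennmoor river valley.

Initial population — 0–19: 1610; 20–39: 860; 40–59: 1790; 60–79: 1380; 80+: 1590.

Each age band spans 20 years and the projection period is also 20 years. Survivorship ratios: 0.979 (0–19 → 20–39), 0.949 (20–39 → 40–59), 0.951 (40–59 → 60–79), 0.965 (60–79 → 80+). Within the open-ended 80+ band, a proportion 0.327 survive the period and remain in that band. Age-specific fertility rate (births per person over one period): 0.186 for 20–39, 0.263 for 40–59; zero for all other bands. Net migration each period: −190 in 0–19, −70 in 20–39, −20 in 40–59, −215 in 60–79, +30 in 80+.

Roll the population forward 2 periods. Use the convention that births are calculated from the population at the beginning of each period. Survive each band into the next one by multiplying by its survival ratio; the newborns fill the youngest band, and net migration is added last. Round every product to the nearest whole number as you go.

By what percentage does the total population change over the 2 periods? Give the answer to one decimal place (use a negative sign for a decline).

-35.1

After projecting period 1:
Births: 860 × 0.186 = 160, 1790 × 0.263 = 471 → 631
20–39: 1610 × 0.979 = 1576
40–59: 860 × 0.949 = 816
60–79: 1790 × 0.951 = 1702
80+: 1380 × 0.965 + 1590 × 0.327 = 1332 + 520 = 1852
Net migration: 0–19 − 190 → 441; 20–39 − 70 → 1506; 40–59 − 20 → 796; 60–79 − 215 → 1487; 80+ + 30 → 1882
Giving 441 / 1506 / 796 / 1487 / 1882.
After projecting period 2:
Births: 1506 × 0.186 = 280, 796 × 0.263 = 209 → 489
20–39: 441 × 0.979 = 432
40–59: 1506 × 0.949 = 1429
60–79: 796 × 0.951 = 757
80+: 1487 × 0.965 + 1882 × 0.327 = 1435 + 615 = 2050
Net migration: 0–19 − 190 → 299; 20–39 − 70 → 362; 40–59 − 20 → 1409; 60–79 − 215 → 542; 80+ + 30 → 2080
Giving 299 / 362 / 1409 / 542 / 2080.
Total: 7230 → 4692; change = -2538; percentage change = -35.1%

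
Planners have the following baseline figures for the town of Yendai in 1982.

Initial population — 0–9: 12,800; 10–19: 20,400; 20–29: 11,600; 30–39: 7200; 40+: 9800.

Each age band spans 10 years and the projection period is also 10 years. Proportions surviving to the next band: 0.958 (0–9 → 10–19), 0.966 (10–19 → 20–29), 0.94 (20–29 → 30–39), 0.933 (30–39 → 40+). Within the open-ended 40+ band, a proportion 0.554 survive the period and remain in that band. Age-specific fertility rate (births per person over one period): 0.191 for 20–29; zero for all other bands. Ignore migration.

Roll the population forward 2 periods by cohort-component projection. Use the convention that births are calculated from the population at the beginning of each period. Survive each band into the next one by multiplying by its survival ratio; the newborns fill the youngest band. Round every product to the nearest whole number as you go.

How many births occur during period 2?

Let group 1 be 0–9 through group 5 = 40+.
Period 1.
Births: 11600 × 0.191 = 2216
Group 2: 12800 × 0.958 = 12262
Group 3: 20400 × 0.966 = 19706
Group 4: 11600 × 0.94 = 10904
Group 5: 7200 × 0.933 + 9800 × 0.554 = 6718 + 5429 = 12147
Population now: 0–9=2216, 10–19=12262, 20–29=19706, 30–39=10904, 40+=12147
Period 2.
Births: 19706 × 0.191 = 3764
Group 2: 2216 × 0.958 = 2123
Group 3: 12262 × 0.966 = 11845
Group 4: 19706 × 0.94 = 18524
Group 5: 10904 × 0.933 + 12147 × 0.554 = 10173 + 6729 = 16902
Population now: 0–9=3764, 10–19=2123, 20–29=11845, 30–39=18524, 40+=16902

3764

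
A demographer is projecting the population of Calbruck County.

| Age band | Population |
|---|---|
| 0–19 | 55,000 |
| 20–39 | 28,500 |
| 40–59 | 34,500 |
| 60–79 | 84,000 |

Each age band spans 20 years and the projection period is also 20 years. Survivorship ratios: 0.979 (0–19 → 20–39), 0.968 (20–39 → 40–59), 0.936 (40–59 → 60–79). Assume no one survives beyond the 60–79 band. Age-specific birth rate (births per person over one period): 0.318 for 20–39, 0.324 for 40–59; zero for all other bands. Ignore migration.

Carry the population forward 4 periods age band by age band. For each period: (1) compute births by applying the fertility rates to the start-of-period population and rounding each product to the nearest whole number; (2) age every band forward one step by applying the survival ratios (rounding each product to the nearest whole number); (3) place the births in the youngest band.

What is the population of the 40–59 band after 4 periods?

24699

[period 1]
Births: 28500 × 0.318 = 9063  |  34500 × 0.324 = 11178 → total 20241
20–39: 55000 × 0.979 = 53845
40–59: 28500 × 0.968 = 27588
60–79: 34500 × 0.936 = 32292
End of period: [20241, 53845, 27588, 32292]
[period 2]
Births: 53845 × 0.318 = 17123  |  27588 × 0.324 = 8939 → total 26062
20–39: 20241 × 0.979 = 19816
40–59: 53845 × 0.968 = 52122
60–79: 27588 × 0.936 = 25822
End of period: [26062, 19816, 52122, 25822]
[period 3]
Births: 19816 × 0.318 = 6301  |  52122 × 0.324 = 16888 → total 23189
20–39: 26062 × 0.979 = 25515
40–59: 19816 × 0.968 = 19182
60–79: 52122 × 0.936 = 48786
End of period: [23189, 25515, 19182, 48786]
[period 4]
Births: 25515 × 0.318 = 8114  |  19182 × 0.324 = 6215 → total 14329
20–39: 23189 × 0.979 = 22702
40–59: 25515 × 0.968 = 24699
60–79: 19182 × 0.936 = 17954
End of period: [14329, 22702, 24699, 17954]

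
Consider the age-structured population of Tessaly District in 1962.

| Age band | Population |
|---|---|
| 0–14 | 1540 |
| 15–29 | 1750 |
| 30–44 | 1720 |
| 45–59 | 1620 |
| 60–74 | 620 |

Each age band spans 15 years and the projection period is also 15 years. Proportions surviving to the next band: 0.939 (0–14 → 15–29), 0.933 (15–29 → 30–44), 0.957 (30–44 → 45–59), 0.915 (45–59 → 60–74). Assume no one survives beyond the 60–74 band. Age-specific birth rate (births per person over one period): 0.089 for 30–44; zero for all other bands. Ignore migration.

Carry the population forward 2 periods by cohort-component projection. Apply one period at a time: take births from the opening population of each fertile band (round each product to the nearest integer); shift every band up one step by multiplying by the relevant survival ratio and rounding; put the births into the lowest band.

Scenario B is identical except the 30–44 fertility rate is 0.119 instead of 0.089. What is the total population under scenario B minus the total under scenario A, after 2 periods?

97

[period 1]
Births: 1720 × 0.089 = 153
15–29: 1540 × 0.939 = 1446
30–44: 1750 × 0.933 = 1633
45–59: 1720 × 0.957 = 1646
60–74: 1620 × 0.915 = 1482
→ [153, 1446, 1633, 1646, 1482]
[period 2]
Births: 1633 × 0.089 = 145
15–29: 153 × 0.939 = 144
30–44: 1446 × 0.933 = 1349
45–59: 1633 × 0.957 = 1563
60–74: 1646 × 0.915 = 1506
→ [145, 144, 1349, 1563, 1506]
Scenario A total after 2 periods: 4707
Scenario B projection —
[period 1]
Births: 1720 × 0.119 = 205
15–29: 1540 × 0.939 = 1446
30–44: 1750 × 0.933 = 1633
45–59: 1720 × 0.957 = 1646
60–74: 1620 × 0.915 = 1482
→ [205, 1446, 1633, 1646, 1482]
[period 2]
Births: 1633 × 0.119 = 194
15–29: 205 × 0.939 = 192
30–44: 1446 × 0.933 = 1349
45–59: 1633 × 0.957 = 1563
60–74: 1646 × 0.915 = 1506
→ [194, 192, 1349, 1563, 1506]
Scenario B total after 2 periods: 4804
Difference B − A = 4804 − 4707 = 97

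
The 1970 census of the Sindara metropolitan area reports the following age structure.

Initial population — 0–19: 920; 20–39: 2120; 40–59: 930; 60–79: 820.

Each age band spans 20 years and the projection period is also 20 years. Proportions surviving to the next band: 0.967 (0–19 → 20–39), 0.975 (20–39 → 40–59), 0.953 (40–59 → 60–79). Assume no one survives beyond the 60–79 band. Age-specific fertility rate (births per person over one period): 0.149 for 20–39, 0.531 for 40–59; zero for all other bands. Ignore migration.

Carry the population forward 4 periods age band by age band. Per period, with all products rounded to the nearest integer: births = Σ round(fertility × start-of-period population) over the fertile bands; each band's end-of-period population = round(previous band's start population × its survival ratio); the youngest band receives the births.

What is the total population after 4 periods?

Call the groups 1 to 4, youngest first.
[period 1]
Births: 2120 * 0.149 = 316 ; 930 * 0.531 = 494 → total 810
Group 2: 920 * 0.967 = 890
Group 3: 2120 * 0.975 = 2067
Group 4: 930 * 0.953 = 886
End of period: [810, 890, 2067, 886]
[period 2]
Births: 890 * 0.149 = 133 ; 2067 * 0.531 = 1098 → total 1231
Group 2: 810 * 0.967 = 783
Group 3: 890 * 0.975 = 868
Group 4: 2067 * 0.953 = 1970
End of period: [1231, 783, 868, 1970]
[period 3]
Births: 783 * 0.149 = 117 ; 868 * 0.531 = 461 → total 578
Group 2: 1231 * 0.967 = 1190
Group 3: 783 * 0.975 = 763
Group 4: 868 * 0.953 = 827
End of period: [578, 1190, 763, 827]
[period 4]
Births: 1190 * 0.149 = 177 ; 763 * 0.531 = 405 → total 582
Group 2: 578 * 0.967 = 559
Group 3: 1190 * 0.975 = 1160
Group 4: 763 * 0.953 = 727
End of period: [582, 559, 1160, 727]
Total after period 4: 582 + 559 + 1160 + 727 = 3028

3028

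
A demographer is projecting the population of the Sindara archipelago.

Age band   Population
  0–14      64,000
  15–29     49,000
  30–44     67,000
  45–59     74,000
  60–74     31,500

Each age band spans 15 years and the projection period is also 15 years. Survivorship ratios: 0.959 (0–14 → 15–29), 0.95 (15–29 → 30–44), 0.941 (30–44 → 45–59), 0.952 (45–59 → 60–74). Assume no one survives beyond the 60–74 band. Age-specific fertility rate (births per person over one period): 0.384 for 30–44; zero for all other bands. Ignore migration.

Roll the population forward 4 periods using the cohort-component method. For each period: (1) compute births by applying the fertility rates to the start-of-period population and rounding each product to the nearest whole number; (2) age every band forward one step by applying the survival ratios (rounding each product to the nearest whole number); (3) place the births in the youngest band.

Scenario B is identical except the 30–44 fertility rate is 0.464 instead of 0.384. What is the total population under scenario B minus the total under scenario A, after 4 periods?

Numbering the bands 1..5 from youngest to oldest:
After projecting period 1:
Births: 67000 × 0.384 = 25728
Band 2: 64000 × 0.959 = 61376
Band 3: 49000 × 0.95 = 46550
Band 4: 67000 × 0.941 = 63047
Band 5: 74000 × 0.952 = 70448
End of period: [25728, 61376, 46550, 63047, 70448]
After projecting period 2:
Births: 46550 × 0.384 = 17875
Band 2: 25728 × 0.959 = 24673
Band 3: 61376 × 0.95 = 58307
Band 4: 46550 × 0.941 = 43804
Band 5: 63047 × 0.952 = 60021
End of period: [17875, 24673, 58307, 43804, 60021]
After projecting period 3:
Births: 58307 × 0.384 = 22390
Band 2: 17875 × 0.959 = 17142
Band 3: 24673 × 0.95 = 23439
Band 4: 58307 × 0.941 = 54867
Band 5: 43804 × 0.952 = 41701
End of period: [22390, 17142, 23439, 54867, 41701]
After projecting period 4:
Births: 23439 × 0.384 = 9001
Band 2: 22390 × 0.959 = 21472
Band 3: 17142 × 0.95 = 16285
Band 4: 23439 × 0.941 = 22056
Band 5: 54867 × 0.952 = 52233
End of period: [9001, 21472, 16285, 22056, 52233]
Scenario A total after 4 periods: 121047
Scenario B projection —
After projecting period 1:
Births: 67000 × 0.464 = 31088
Band 2: 64000 × 0.959 = 61376
Band 3: 49000 × 0.95 = 46550
Band 4: 67000 × 0.941 = 63047
Band 5: 74000 × 0.952 = 70448
End of period: [31088, 61376, 46550, 63047, 70448]
After projecting period 2:
Births: 46550 × 0.464 = 21599
Band 2: 31088 × 0.959 = 29813
Band 3: 61376 × 0.95 = 58307
Band 4: 46550 × 0.941 = 43804
Band 5: 63047 × 0.952 = 60021
End of period: [21599, 29813, 58307, 43804, 60021]
After projecting period 3:
Births: 58307 × 0.464 = 27054
Band 2: 21599 × 0.959 = 20713
Band 3: 29813 × 0.95 = 28322
Band 4: 58307 × 0.941 = 54867
Band 5: 43804 × 0.952 = 41701
End of period: [27054, 20713, 28322, 54867, 41701]
After projecting period 4:
Births: 28322 × 0.464 = 13141
Band 2: 27054 × 0.959 = 25945
Band 3: 20713 × 0.95 = 19677
Band 4: 28322 × 0.941 = 26651
Band 5: 54867 × 0.952 = 52233
End of period: [13141, 25945, 19677, 26651, 52233]
Scenario B total after 4 periods: 137647
Difference B − A = 137647 − 121047 = 16600

16600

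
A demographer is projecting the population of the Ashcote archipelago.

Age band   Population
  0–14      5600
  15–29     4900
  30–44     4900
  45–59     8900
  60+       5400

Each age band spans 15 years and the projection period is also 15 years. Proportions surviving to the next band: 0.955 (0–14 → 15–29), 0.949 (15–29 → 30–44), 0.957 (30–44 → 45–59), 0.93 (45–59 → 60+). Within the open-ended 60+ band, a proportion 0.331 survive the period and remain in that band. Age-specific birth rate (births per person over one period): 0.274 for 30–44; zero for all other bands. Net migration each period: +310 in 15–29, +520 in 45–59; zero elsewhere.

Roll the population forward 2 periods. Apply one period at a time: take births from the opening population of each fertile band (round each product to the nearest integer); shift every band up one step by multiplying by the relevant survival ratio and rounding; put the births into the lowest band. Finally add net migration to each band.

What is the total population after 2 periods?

21381

(Groups numbered youngest = 1 to oldest = 5.)
— Period 1 —
Births: 4900 × 0.274 = 1343
Group 2: 5600 × 0.955 = 5348
Group 3: 4900 × 0.949 = 4650
Group 4: 4900 × 0.957 = 4689
Group 5: 8900 × 0.93 + 5400 × 0.331 = 8277 + 1787 = 10064
Net migration: Group 2 + 310 → 5658; Group 4 + 520 → 5209
Giving 1343 / 5658 / 4650 / 5209 / 10064.
— Period 2 —
Births: 4650 × 0.274 = 1274
Group 2: 1343 × 0.955 = 1283
Group 3: 5658 × 0.949 = 5369
Group 4: 4650 × 0.957 = 4450
Group 5: 5209 × 0.93 + 10064 × 0.331 = 4844 + 3331 = 8175
Net migration: Group 2 + 310 → 1593; Group 4 + 520 → 4970
Giving 1274 / 1593 / 5369 / 4970 / 8175.
Total after period 2: 1274 + 1593 + 5369 + 4970 + 8175 = 21381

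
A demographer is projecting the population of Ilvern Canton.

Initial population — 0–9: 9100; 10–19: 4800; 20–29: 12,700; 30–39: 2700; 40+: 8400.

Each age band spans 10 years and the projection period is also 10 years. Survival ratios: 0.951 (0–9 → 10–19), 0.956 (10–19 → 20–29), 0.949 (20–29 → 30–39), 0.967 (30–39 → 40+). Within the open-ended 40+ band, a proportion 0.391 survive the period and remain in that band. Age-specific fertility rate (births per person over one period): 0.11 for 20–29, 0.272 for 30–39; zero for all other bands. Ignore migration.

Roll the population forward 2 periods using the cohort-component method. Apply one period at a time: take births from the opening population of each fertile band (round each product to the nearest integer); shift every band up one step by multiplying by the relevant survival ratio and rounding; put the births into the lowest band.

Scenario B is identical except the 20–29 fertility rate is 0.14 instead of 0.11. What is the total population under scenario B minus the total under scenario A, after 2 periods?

Period 1.
Births: 12700 × 0.11 = 1397  |  2700 × 0.272 = 734 — total 2131
10–19: 9100 × 0.951 = 8654
20–29: 4800 × 0.956 = 4589
30–39: 12700 × 0.949 = 12052
40+: 2700 × 0.967 + 8400 × 0.391 = 2611 + 3284 = 5895
Population now: 0–9=2131, 10–19=8654, 20–29=4589, 30–39=12052, 40+=5895
Period 2.
Births: 4589 × 0.11 = 505  |  12052 × 0.272 = 3278 — total 3783
10–19: 2131 × 0.951 = 2027
20–29: 8654 × 0.956 = 8273
30–39: 4589 × 0.949 = 4355
40+: 12052 × 0.967 + 5895 × 0.391 = 11654 + 2305 = 13959
Population now: 0–9=3783, 10–19=2027, 20–29=8273, 30–39=4355, 40+=13959
Scenario A total after 2 periods: 32397
Scenario B projection —
Period 1.
Births: 12700 × 0.14 = 1778  |  2700 × 0.272 = 734 — total 2512
10–19: 9100 × 0.951 = 8654
20–29: 4800 × 0.956 = 4589
30–39: 12700 × 0.949 = 12052
40+: 2700 × 0.967 + 8400 × 0.391 = 2611 + 3284 = 5895
Population now: 0–9=2512, 10–19=8654, 20–29=4589, 30–39=12052, 40+=5895
Period 2.
Births: 4589 × 0.14 = 642  |  12052 × 0.272 = 3278 — total 3920
10–19: 2512 × 0.951 = 2389
20–29: 8654 × 0.956 = 8273
30–39: 4589 × 0.949 = 4355
40+: 12052 × 0.967 + 5895 × 0.391 = 11654 + 2305 = 13959
Population now: 0–9=3920, 10–19=2389, 20–29=8273, 30–39=4355, 40+=13959
Scenario B total after 2 periods: 32896
Difference B − A = 32896 − 32397 = 499

499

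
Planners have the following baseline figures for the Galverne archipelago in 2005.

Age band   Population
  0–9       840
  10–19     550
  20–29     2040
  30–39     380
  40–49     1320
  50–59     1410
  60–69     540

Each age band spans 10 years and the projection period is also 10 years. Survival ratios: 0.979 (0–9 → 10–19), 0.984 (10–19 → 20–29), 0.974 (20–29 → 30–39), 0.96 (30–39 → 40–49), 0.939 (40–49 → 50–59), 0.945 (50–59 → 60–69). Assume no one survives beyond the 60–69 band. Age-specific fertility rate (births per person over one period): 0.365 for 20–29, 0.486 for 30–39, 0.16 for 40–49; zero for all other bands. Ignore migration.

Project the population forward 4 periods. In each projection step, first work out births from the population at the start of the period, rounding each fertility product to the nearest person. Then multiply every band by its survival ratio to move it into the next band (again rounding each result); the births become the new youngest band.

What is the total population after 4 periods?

Period 1:
Births: 2040 × 0.365 = 745  |  380 × 0.486 = 185  |  1320 × 0.16 = 211 → 1141
10–19: 840 × 0.979 = 822
20–29: 550 × 0.984 = 541
30–39: 2040 × 0.974 = 1987
40–49: 380 × 0.96 = 365
50–59: 1320 × 0.939 = 1239
60–69: 1410 × 0.945 = 1332
Population now: 0–9=1141, 10–19=822, 20–29=541, 30–39=1987, 40–49=365, 50–59=1239, 60–69=1332
Period 2:
Births: 541 × 0.365 = 197  |  1987 × 0.486 = 966  |  365 × 0.16 = 58 → 1221
10–19: 1141 × 0.979 = 1117
20–29: 822 × 0.984 = 809
30–39: 541 × 0.974 = 527
40–49: 1987 × 0.96 = 1908
50–59: 365 × 0.939 = 343
60–69: 1239 × 0.945 = 1171
Population now: 0–9=1221, 10–19=1117, 20–29=809, 30–39=527, 40–49=1908, 50–59=343, 60–69=1171
Period 3:
Births: 809 × 0.365 = 295  |  527 × 0.486 = 256  |  1908 × 0.16 = 305 → 856
10–19: 1221 × 0.979 = 1195
20–29: 1117 × 0.984 = 1099
30–39: 809 × 0.974 = 788
40–49: 527 × 0.96 = 506
50–59: 1908 × 0.939 = 1792
60–69: 343 × 0.945 = 324
Population now: 0–9=856, 10–19=1195, 20–29=1099, 30–39=788, 40–49=506, 50–59=1792, 60–69=324
Period 4:
Births: 1099 × 0.365 = 401  |  788 × 0.486 = 383  |  506 × 0.16 = 81 → 865
10–19: 856 × 0.979 = 838
20–29: 1195 × 0.984 = 1176
30–39: 1099 × 0.974 = 1070
40–49: 788 × 0.96 = 756
50–59: 506 × 0.939 = 475
60–69: 1792 × 0.945 = 1693
Population now: 0–9=865, 10–19=838, 20–29=1176, 30–39=1070, 40–49=756, 50–59=475, 60–69=1693
Total after period 4: 865 + 838 + 1176 + 1070 + 756 + 475 + 1693 = 6873

6873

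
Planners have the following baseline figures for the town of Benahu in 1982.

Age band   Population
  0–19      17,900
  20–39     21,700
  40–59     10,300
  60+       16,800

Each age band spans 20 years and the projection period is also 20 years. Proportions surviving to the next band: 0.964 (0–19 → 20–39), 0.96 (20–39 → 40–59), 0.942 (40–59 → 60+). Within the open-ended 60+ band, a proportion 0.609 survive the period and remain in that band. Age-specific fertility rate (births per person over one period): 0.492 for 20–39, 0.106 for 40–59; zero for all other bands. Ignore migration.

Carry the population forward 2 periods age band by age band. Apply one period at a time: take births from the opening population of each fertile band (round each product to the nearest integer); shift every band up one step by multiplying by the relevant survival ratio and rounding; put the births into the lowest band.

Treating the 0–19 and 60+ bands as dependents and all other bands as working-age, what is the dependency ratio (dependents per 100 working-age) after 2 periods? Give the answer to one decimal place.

Period 1.
Births: 21700 * 0.492 = 10676, 10300 * 0.106 = 1092 — total 11768
20–39: 17900 * 0.964 = 17256
40–59: 21700 * 0.96 = 20832
60+: 10300 * 0.942 + 16800 * 0.609 = 9703 + 10231 = 19934
→ [11768, 17256, 20832, 19934]
Period 2.
Births: 17256 * 0.492 = 8490, 20832 * 0.106 = 2208 — total 10698
20–39: 11768 * 0.964 = 11344
40–59: 17256 * 0.96 = 16566
60+: 20832 * 0.942 + 19934 * 0.609 = 19624 + 12140 = 31764
→ [10698, 11344, 16566, 31764]
Dependents (band 0–19 + band 60+) = 10698 + 31764 = 42462; working-age = 27910; ratio = 42462/27910 × 100 = 152.1

152.1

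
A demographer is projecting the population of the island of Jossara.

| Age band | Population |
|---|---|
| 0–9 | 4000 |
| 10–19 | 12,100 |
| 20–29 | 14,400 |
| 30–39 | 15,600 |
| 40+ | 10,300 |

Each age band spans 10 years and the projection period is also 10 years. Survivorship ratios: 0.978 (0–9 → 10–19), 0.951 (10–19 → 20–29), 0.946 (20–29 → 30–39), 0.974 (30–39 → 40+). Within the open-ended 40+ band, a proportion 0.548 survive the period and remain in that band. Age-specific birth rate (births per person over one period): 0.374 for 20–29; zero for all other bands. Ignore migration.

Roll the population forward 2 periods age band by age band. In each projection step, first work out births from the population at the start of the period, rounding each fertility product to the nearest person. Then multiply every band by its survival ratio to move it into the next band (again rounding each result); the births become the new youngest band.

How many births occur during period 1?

5386

After projecting period 1:
Births: 14400 × 0.374 = 5386
10–19: 4000 × 0.978 = 3912
20–29: 12100 × 0.951 = 11507
30–39: 14400 × 0.946 = 13622
40+: 15600 × 0.974 + 10300 × 0.548 = 15194 + 5644 = 20838
End of period: [5386, 3912, 11507, 13622, 20838]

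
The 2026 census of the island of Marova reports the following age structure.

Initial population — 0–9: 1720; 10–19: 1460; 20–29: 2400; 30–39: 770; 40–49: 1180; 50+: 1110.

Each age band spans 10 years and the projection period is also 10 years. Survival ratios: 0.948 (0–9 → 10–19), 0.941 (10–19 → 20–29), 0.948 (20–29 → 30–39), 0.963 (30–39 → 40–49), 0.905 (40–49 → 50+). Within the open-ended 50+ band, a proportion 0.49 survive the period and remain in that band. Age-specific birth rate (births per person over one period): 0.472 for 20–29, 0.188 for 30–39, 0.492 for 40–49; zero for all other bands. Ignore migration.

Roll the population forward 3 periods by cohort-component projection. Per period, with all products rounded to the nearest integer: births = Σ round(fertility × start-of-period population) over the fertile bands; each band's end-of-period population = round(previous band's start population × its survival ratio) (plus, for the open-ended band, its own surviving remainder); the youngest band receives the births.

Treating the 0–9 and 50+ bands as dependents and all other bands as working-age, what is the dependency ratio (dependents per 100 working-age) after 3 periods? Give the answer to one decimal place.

(Bands numbered youngest = 1 to oldest = 6.)
Period 1:
Births: 2400 × 0.472 = 1133 ; 770 × 0.188 = 145 ; 1180 × 0.492 = 581 — total 1859
Band 2: 1720 × 0.948 = 1631
Band 3: 1460 × 0.941 = 1374
Band 4: 2400 × 0.948 = 2275
Band 5: 770 × 0.963 = 742
Band 6: 1180 × 0.905 + 1110 × 0.49 = 1068 + 544 = 1612
→ [1859, 1631, 1374, 2275, 742, 1612]
Period 2:
Births: 1374 × 0.472 = 649 ; 2275 × 0.188 = 428 ; 742 × 0.492 = 365 — total 1442
Band 2: 1859 × 0.948 = 1762
Band 3: 1631 × 0.941 = 1535
Band 4: 1374 × 0.948 = 1303
Band 5: 2275 × 0.963 = 2191
Band 6: 742 × 0.905 + 1612 × 0.49 = 672 + 790 = 1462
→ [1442, 1762, 1535, 1303, 2191, 1462]
Period 3:
Births: 1535 × 0.472 = 725 ; 1303 × 0.188 = 245 ; 2191 × 0.492 = 1078 — total 2048
Band 2: 1442 × 0.948 = 1367
Band 3: 1762 × 0.941 = 1658
Band 4: 1535 × 0.948 = 1455
Band 5: 1303 × 0.963 = 1255
Band 6: 2191 × 0.905 + 1462 × 0.49 = 1983 + 716 = 2699
→ [2048, 1367, 1658, 1455, 1255, 2699]
Dependents (band 0–9 + band 50+) = 2048 + 2699 = 4747; working-age = 5735; ratio = 4747/5735 × 100 = 82.8

82.8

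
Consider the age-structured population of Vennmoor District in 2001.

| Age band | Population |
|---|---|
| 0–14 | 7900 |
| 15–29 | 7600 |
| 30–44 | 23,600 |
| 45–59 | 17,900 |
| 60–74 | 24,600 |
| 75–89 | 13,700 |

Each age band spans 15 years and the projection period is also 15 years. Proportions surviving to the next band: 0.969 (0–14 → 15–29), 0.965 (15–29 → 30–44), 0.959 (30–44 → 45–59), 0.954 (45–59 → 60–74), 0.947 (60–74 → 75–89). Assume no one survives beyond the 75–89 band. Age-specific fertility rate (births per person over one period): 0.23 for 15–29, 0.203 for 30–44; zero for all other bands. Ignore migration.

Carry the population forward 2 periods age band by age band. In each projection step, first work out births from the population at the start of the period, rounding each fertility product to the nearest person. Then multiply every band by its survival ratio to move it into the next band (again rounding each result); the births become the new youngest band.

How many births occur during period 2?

3250

(Groups numbered youngest = 1 to oldest = 6.)
Period 1.
Births: 7600 × 0.23 = 1748 ; 23600 × 0.203 = 4791 → 6539
Group 2: 7900 × 0.969 = 7655
Group 3: 7600 × 0.965 = 7334
Group 4: 23600 × 0.959 = 22632
Group 5: 17900 × 0.954 = 17077
Group 6: 24600 × 0.947 = 23296
Population now: 0–14=6539, 15–29=7655, 30–44=7334, 45–59=22632, 60–74=17077, 75–89=23296
Period 2.
Births: 7655 × 0.23 = 1761 ; 7334 × 0.203 = 1489 → 3250
Group 2: 6539 × 0.969 = 6336
Group 3: 7655 × 0.965 = 7387
Group 4: 7334 × 0.959 = 7033
Group 5: 22632 × 0.954 = 21591
Group 6: 17077 × 0.947 = 16172
Population now: 0–14=3250, 15–29=6336, 30–44=7387, 45–59=7033, 60–74=21591, 75–89=16172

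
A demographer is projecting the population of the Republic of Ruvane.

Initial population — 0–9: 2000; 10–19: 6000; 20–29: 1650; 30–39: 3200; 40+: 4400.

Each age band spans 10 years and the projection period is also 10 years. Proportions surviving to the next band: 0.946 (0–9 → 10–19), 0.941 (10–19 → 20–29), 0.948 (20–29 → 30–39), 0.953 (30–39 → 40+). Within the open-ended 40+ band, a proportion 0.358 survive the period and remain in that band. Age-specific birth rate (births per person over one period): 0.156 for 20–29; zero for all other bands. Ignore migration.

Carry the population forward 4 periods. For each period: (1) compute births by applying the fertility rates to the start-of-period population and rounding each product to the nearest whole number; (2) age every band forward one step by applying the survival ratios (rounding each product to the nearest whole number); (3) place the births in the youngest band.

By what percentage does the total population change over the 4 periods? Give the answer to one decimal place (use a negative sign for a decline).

Call the bands 1 to 5, youngest first.
Period 1.
Births: 1650 × 0.156 = 257
Band 2: 2000 × 0.946 = 1892
Band 3: 6000 × 0.941 = 5646
Band 4: 1650 × 0.948 = 1564
Band 5: 3200 × 0.953 + 4400 × 0.358 = 3050 + 1575 = 4625
Giving 257 / 1892 / 5646 / 1564 / 4625.
Period 2.
Births: 5646 × 0.156 = 881
Band 2: 257 × 0.946 = 243
Band 3: 1892 × 0.941 = 1780
Band 4: 5646 × 0.948 = 5352
Band 5: 1564 × 0.953 + 4625 × 0.358 = 1490 + 1656 = 3146
Giving 881 / 243 / 1780 / 5352 / 3146.
Period 3.
Births: 1780 × 0.156 = 278
Band 2: 881 × 0.946 = 833
Band 3: 243 × 0.941 = 229
Band 4: 1780 × 0.948 = 1687
Band 5: 5352 × 0.953 + 3146 × 0.358 = 5100 + 1126 = 6226
Giving 278 / 833 / 229 / 1687 / 6226.
Period 4.
Births: 229 × 0.156 = 36
Band 2: 278 × 0.946 = 263
Band 3: 833 × 0.941 = 784
Band 4: 229 × 0.948 = 217
Band 5: 1687 × 0.953 + 6226 × 0.358 = 1608 + 2229 = 3837
Giving 36 / 263 / 784 / 217 / 3837.
Total: 17250 → 5137; change = -12113; percentage change = -70.2%

-70.2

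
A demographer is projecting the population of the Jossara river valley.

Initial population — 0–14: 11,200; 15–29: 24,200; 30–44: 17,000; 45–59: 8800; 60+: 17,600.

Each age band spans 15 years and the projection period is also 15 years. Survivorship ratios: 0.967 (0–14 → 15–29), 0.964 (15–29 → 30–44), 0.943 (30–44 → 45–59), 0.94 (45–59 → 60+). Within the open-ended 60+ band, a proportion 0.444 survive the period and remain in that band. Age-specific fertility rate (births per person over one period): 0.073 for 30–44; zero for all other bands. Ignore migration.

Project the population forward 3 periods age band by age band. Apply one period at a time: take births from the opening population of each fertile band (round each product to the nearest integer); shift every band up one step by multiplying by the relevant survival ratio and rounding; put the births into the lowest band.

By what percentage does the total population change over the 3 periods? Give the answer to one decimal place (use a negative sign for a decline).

(Bands numbered youngest = 1 to oldest = 5.)
— Period 1 —
Births: 17000 * 0.073 = 1241
Band 2: 11200 * 0.967 = 10830
Band 3: 24200 * 0.964 = 23329
Band 4: 17000 * 0.943 = 16031
Band 5: 8800 * 0.94 + 17600 * 0.444 = 8272 + 7814 = 16086
End of period: [1241, 10830, 23329, 16031, 16086]
— Period 2 —
Births: 23329 * 0.073 = 1703
Band 2: 1241 * 0.967 = 1200
Band 3: 10830 * 0.964 = 10440
Band 4: 23329 * 0.943 = 21999
Band 5: 16031 * 0.94 + 16086 * 0.444 = 15069 + 7142 = 22211
End of period: [1703, 1200, 10440, 21999, 22211]
— Period 3 —
Births: 10440 * 0.073 = 762
Band 2: 1703 * 0.967 = 1647
Band 3: 1200 * 0.964 = 1157
Band 4: 10440 * 0.943 = 9845
Band 5: 21999 * 0.94 + 22211 * 0.444 = 20679 + 9862 = 30541
End of period: [762, 1647, 1157, 9845, 30541]
Total: 78800 → 43952; change = -34848; percentage change = -44.2%

-44.2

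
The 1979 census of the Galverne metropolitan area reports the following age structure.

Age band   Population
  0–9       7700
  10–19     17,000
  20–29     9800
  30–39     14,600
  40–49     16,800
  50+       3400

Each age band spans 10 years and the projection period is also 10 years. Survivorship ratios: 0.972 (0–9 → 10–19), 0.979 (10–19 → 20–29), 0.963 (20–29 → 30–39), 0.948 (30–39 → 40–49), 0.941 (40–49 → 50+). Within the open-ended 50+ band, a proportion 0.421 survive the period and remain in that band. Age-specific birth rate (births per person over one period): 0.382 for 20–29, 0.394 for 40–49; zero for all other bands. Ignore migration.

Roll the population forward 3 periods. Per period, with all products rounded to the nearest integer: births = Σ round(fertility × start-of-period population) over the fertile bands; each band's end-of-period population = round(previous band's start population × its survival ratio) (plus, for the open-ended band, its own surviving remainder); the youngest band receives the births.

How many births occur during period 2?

11811

[period 1]
Births: 9800 * 0.382 = 3744  |  16800 * 0.394 = 6619 ⇒ total 10363
10–19: 7700 * 0.972 = 7484
20–29: 17000 * 0.979 = 16643
30–39: 9800 * 0.963 = 9437
40–49: 14600 * 0.948 = 13841
50+: 16800 * 0.941 + 3400 * 0.421 = 15809 + 1431 = 17240
Population now: 0–9=10363, 10–19=7484, 20–29=16643, 30–39=9437, 40–49=13841, 50+=17240
[period 2]
Births: 16643 * 0.382 = 6358  |  13841 * 0.394 = 5453 ⇒ total 11811
10–19: 10363 * 0.972 = 10073
20–29: 7484 * 0.979 = 7327
30–39: 16643 * 0.963 = 16027
40–49: 9437 * 0.948 = 8946
50+: 13841 * 0.941 + 17240 * 0.421 = 13024 + 7258 = 20282
Population now: 0–9=11811, 10–19=10073, 20–29=7327, 30–39=16027, 40–49=8946, 50+=20282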